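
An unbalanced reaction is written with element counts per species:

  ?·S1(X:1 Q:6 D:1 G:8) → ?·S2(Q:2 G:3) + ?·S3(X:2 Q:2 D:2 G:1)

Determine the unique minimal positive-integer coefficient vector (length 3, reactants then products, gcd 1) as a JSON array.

Coefficients: [2, 5, 1]

X: 2·1 = 2 | 5·0+1·2 = 2
Q: 2·6 = 12 | 5·2+1·2 = 12
D: 2·1 = 2 | 5·0+1·2 = 2
G: 2·8 = 16 | 5·3+1·1 = 16
gcd(2,5,1) = 1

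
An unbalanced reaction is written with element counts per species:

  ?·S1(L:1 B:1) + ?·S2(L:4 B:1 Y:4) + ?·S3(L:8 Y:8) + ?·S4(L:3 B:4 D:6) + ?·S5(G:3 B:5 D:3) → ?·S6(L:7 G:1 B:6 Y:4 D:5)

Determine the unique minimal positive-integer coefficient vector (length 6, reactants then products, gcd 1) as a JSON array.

L: 6·1+4·4+1·8+4·3+2·0 = 42 | 6·7 = 42
G: 6·0+4·0+1·0+4·0+2·3 = 6 | 6·1 = 6
B: 6·1+4·1+1·0+4·4+2·5 = 36 | 6·6 = 36
Y: 6·0+4·4+1·8+4·0+2·0 = 24 | 6·4 = 24
D: 6·0+4·0+1·0+4·6+2·3 = 30 | 6·5 = 30
gcd(6,4,1,4,2,6) = 1

Coefficients: [6, 4, 1, 4, 2, 6]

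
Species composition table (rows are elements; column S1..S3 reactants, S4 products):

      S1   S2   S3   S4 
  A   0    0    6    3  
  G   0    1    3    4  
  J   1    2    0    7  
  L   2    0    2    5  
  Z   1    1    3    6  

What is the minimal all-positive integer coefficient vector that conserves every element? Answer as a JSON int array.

A: 4·0+5·0+1·6 = 6 | 2·3 = 6
G: 4·0+5·1+1·3 = 8 | 2·4 = 8
J: 4·1+5·2+1·0 = 14 | 2·7 = 14
L: 4·2+5·0+1·2 = 10 | 2·5 = 10
Z: 4·1+5·1+1·3 = 12 | 2·6 = 12
gcd(4,5,1,2) = 1

Coefficients: [4, 5, 1, 2]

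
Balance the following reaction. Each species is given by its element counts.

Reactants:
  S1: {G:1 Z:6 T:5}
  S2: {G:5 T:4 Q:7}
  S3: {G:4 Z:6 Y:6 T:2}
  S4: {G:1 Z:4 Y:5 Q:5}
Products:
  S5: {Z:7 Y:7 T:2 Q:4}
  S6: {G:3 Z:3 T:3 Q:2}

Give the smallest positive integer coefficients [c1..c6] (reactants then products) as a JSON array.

Coefficients: [3, 1, 1, 3, 3, 5]

G: 3·1+1·5+1·4+3·1 = 15 | 3·0+5·3 = 15
Z: 3·6+1·0+1·6+3·4 = 36 | 3·7+5·3 = 36
Y: 3·0+1·0+1·6+3·5 = 21 | 3·7+5·0 = 21
T: 3·5+1·4+1·2+3·0 = 21 | 3·2+5·3 = 21
Q: 3·0+1·7+1·0+3·5 = 22 | 3·4+5·2 = 22
gcd(3,1,1,3,3,5) = 1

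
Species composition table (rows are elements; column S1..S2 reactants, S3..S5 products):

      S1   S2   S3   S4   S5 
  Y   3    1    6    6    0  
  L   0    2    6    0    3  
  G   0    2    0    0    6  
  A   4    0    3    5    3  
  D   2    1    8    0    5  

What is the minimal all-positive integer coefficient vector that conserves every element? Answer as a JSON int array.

Y: 6·3+6·1 = 24 | 1·6+3·6+2·0 = 24
L: 6·0+6·2 = 12 | 1·6+3·0+2·3 = 12
G: 6·0+6·2 = 12 | 1·0+3·0+2·6 = 12
A: 6·4+6·0 = 24 | 1·3+3·5+2·3 = 24
D: 6·2+6·1 = 18 | 1·8+3·0+2·5 = 18
gcd(6,6,1,3,2) = 1

Coefficients: [6, 6, 1, 3, 2]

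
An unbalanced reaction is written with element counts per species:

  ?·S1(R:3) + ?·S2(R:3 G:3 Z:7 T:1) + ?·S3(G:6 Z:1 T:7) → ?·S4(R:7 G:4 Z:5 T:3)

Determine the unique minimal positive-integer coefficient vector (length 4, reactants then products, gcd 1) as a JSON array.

R: 5·3+2·3+1·0 = 21 | 3·7 = 21
G: 5·0+2·3+1·6 = 12 | 3·4 = 12
Z: 5·0+2·7+1·1 = 15 | 3·5 = 15
T: 5·0+2·1+1·7 = 9 | 3·3 = 9
gcd(5,2,1,3) = 1

Coefficients: [5, 2, 1, 3]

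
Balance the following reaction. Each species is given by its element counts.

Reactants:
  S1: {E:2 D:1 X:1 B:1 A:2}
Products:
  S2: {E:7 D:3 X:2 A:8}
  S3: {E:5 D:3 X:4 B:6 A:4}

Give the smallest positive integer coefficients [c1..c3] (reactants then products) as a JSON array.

Coefficients: [6, 1, 1]

E: 6·2 = 12 | 1·7+1·5 = 12
D: 6·1 = 6 | 1·3+1·3 = 6
X: 6·1 = 6 | 1·2+1·4 = 6
B: 6·1 = 6 | 1·0+1·6 = 6
A: 6·2 = 12 | 1·8+1·4 = 12
gcd(6,1,1) = 1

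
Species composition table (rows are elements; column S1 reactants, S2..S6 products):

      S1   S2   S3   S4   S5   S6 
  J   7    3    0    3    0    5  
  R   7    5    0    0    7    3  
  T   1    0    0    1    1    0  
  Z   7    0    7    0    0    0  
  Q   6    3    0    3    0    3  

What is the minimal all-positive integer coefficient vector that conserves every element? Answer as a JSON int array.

Coefficients: [4, 3, 4, 3, 1, 2]

J: 4·7 = 28 | 3·3+4·0+3·3+1·0+2·5 = 28
R: 4·7 = 28 | 3·5+4·0+3·0+1·7+2·3 = 28
T: 4·1 = 4 | 3·0+4·0+3·1+1·1+2·0 = 4
Z: 4·7 = 28 | 3·0+4·7+3·0+1·0+2·0 = 28
Q: 4·6 = 24 | 3·3+4·0+3·3+1·0+2·3 = 24
gcd(4,3,4,3,1,2) = 1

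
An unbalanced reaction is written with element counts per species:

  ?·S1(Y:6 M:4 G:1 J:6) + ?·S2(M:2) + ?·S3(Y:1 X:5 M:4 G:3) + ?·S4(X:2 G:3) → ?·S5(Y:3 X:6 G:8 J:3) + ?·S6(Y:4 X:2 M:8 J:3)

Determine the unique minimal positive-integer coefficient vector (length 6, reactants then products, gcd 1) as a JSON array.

Coefficients: [5, 2, 6, 3, 4, 6]

Y: 5·6+2·0+6·1+3·0 = 36 | 4·3+6·4 = 36
X: 5·0+2·0+6·5+3·2 = 36 | 4·6+6·2 = 36
M: 5·4+2·2+6·4+3·0 = 48 | 4·0+6·8 = 48
G: 5·1+2·0+6·3+3·3 = 32 | 4·8+6·0 = 32
J: 5·6+2·0+6·0+3·0 = 30 | 4·3+6·3 = 30
gcd(5,2,6,3,4,6) = 1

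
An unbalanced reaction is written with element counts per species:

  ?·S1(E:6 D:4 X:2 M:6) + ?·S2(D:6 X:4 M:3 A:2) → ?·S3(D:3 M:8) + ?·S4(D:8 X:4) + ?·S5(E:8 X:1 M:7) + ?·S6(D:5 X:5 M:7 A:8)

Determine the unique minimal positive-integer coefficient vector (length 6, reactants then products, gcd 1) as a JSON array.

E: 4·6+4·0 = 24 | 1·0+4·0+3·8+1·0 = 24
D: 4·4+4·6 = 40 | 1·3+4·8+3·0+1·5 = 40
X: 4·2+4·4 = 24 | 1·0+4·4+3·1+1·5 = 24
M: 4·6+4·3 = 36 | 1·8+4·0+3·7+1·7 = 36
A: 4·0+4·2 = 8 | 1·0+4·0+3·0+1·8 = 8
gcd(4,4,1,4,3,1) = 1

Coefficients: [4, 4, 1, 4, 3, 1]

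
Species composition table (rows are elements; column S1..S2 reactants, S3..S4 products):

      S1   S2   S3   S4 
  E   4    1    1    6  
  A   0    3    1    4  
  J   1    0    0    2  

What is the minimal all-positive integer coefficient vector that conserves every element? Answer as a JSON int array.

Coefficients: [2, 3, 5, 1]

E: 2·4+3·1 = 11 | 5·1+1·6 = 11
A: 2·0+3·3 = 9 | 5·1+1·4 = 9
J: 2·1+3·0 = 2 | 5·0+1·2 = 2
gcd(2,3,5,1) = 1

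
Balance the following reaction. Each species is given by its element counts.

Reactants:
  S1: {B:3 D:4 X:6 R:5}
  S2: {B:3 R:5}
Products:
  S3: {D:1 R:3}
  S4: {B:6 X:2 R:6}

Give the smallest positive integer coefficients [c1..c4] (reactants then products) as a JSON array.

Coefficients: [1, 5, 4, 3]

B: 1·3+5·3 = 18 | 4·0+3·6 = 18
D: 1·4+5·0 = 4 | 4·1+3·0 = 4
X: 1·6+5·0 = 6 | 4·0+3·2 = 6
R: 1·5+5·5 = 30 | 4·3+3·6 = 30
gcd(1,5,4,3) = 1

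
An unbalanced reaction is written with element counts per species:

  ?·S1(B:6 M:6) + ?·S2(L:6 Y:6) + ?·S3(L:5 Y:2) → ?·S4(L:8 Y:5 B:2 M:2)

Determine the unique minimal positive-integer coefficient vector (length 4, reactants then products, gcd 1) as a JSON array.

L: 2·0+3·6+6·5 = 48 | 6·8 = 48
Y: 2·0+3·6+6·2 = 30 | 6·5 = 30
B: 2·6+3·0+6·0 = 12 | 6·2 = 12
M: 2·6+3·0+6·0 = 12 | 6·2 = 12
gcd(2,3,6,6) = 1

Coefficients: [2, 3, 6, 6]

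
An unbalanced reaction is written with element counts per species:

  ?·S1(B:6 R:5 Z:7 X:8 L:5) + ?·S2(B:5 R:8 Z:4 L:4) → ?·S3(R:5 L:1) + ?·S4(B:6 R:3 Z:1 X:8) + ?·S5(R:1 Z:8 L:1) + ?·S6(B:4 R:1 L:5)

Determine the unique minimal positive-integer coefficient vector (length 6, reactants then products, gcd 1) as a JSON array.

Coefficients: [4, 4, 6, 4, 5, 5]

B: 4·6+4·5 = 44 | 6·0+4·6+5·0+5·4 = 44
R: 4·5+4·8 = 52 | 6·5+4·3+5·1+5·1 = 52
Z: 4·7+4·4 = 44 | 6·0+4·1+5·8+5·0 = 44
X: 4·8+4·0 = 32 | 6·0+4·8+5·0+5·0 = 32
L: 4·5+4·4 = 36 | 6·1+4·0+5·1+5·5 = 36
gcd(4,4,6,4,5,5) = 1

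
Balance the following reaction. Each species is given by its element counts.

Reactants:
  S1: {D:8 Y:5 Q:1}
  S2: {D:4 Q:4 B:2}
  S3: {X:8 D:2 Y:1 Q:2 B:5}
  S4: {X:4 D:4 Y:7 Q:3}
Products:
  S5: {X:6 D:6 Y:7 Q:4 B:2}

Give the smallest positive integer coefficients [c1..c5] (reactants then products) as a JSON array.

Coefficients: [1, 1, 2, 5, 6]

X: 1·0+1·0+2·8+5·4 = 36 | 6·6 = 36
D: 1·8+1·4+2·2+5·4 = 36 | 6·6 = 36
Y: 1·5+1·0+2·1+5·7 = 42 | 6·7 = 42
Q: 1·1+1·4+2·2+5·3 = 24 | 6·4 = 24
B: 1·0+1·2+2·5+5·0 = 12 | 6·2 = 12
gcd(1,1,2,5,6) = 1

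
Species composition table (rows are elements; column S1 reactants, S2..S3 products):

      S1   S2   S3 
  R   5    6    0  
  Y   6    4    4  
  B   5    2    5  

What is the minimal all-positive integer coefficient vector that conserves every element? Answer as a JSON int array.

R: 6·5 = 30 | 5·6+4·0 = 30
Y: 6·6 = 36 | 5·4+4·4 = 36
B: 6·5 = 30 | 5·2+4·5 = 30
gcd(6,5,4) = 1

Coefficients: [6, 5, 4]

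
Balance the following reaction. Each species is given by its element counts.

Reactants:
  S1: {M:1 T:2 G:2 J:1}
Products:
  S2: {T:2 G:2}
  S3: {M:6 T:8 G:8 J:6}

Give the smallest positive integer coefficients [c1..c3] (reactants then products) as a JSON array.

M: 6·1 = 6 | 2·0+1·6 = 6
T: 6·2 = 12 | 2·2+1·8 = 12
G: 6·2 = 12 | 2·2+1·8 = 12
J: 6·1 = 6 | 2·0+1·6 = 6
gcd(6,2,1) = 1

Coefficients: [6, 2, 1]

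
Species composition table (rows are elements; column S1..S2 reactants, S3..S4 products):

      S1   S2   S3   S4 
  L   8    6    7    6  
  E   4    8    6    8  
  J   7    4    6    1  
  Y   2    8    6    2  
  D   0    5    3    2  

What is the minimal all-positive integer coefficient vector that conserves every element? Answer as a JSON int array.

Coefficients: [3, 4, 6, 1]

L: 3·8+4·6 = 48 | 6·7+1·6 = 48
E: 3·4+4·8 = 44 | 6·6+1·8 = 44
J: 3·7+4·4 = 37 | 6·6+1·1 = 37
Y: 3·2+4·8 = 38 | 6·6+1·2 = 38
D: 3·0+4·5 = 20 | 6·3+1·2 = 20
gcd(3,4,6,1) = 1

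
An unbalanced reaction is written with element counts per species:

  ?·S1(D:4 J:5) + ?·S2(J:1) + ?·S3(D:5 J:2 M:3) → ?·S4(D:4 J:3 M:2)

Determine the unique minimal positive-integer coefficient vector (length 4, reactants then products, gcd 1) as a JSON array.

D: 1·4+5·0+4·5 = 24 | 6·4 = 24
J: 1·5+5·1+4·2 = 18 | 6·3 = 18
M: 1·0+5·0+4·3 = 12 | 6·2 = 12
gcd(1,5,4,6) = 1

Coefficients: [1, 5, 4, 6]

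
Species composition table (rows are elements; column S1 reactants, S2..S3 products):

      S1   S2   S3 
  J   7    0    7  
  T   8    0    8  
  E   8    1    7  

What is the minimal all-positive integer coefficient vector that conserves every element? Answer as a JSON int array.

J: 1·7 = 7 | 1·0+1·7 = 7
T: 1·8 = 8 | 1·0+1·8 = 8
E: 1·8 = 8 | 1·1+1·7 = 8
gcd(1,1,1) = 1

Coefficients: [1, 1, 1]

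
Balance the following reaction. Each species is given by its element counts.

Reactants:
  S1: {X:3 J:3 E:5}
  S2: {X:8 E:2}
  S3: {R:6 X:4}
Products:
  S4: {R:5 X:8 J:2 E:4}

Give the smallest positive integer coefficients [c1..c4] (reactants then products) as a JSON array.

Coefficients: [4, 2, 5, 6]

R: 4·0+2·0+5·6 = 30 | 6·5 = 30
X: 4·3+2·8+5·4 = 48 | 6·8 = 48
J: 4·3+2·0+5·0 = 12 | 6·2 = 12
E: 4·5+2·2+5·0 = 24 | 6·4 = 24
gcd(4,2,5,6) = 1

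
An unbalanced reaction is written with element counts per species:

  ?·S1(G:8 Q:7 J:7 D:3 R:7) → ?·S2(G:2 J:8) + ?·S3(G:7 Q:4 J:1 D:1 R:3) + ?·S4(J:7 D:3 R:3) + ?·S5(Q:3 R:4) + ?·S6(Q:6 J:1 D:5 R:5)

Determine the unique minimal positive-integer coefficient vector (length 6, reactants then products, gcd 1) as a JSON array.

Coefficients: [4, 2, 4, 1, 2, 1]

G: 4·8 = 32 | 2·2+4·7+1·0+2·0+1·0 = 32
Q: 4·7 = 28 | 2·0+4·4+1·0+2·3+1·6 = 28
J: 4·7 = 28 | 2·8+4·1+1·7+2·0+1·1 = 28
D: 4·3 = 12 | 2·0+4·1+1·3+2·0+1·5 = 12
R: 4·7 = 28 | 2·0+4·3+1·3+2·4+1·5 = 28
gcd(4,2,4,1,2,1) = 1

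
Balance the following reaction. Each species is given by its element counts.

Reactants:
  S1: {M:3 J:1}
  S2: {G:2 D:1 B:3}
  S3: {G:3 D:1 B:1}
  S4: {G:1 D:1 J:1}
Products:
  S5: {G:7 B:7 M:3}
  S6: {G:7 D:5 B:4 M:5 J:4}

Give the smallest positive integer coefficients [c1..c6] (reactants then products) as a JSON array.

Coefficients: [6, 5, 4, 6, 1, 3]

G: 6·0+5·2+4·3+6·1 = 28 | 1·7+3·7 = 28
D: 6·0+5·1+4·1+6·1 = 15 | 1·0+3·5 = 15
B: 6·0+5·3+4·1+6·0 = 19 | 1·7+3·4 = 19
M: 6·3+5·0+4·0+6·0 = 18 | 1·3+3·5 = 18
J: 6·1+5·0+4·0+6·1 = 12 | 1·0+3·4 = 12
gcd(6,5,4,6,1,3) = 1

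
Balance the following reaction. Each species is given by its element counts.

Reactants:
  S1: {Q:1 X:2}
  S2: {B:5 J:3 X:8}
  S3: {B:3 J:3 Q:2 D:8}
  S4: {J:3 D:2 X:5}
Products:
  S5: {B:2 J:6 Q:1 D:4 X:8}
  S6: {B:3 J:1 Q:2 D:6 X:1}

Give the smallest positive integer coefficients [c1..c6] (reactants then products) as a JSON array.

B: 5·0+2·5+6·3+4·0 = 28 | 5·2+6·3 = 28
J: 5·0+2·3+6·3+4·3 = 36 | 5·6+6·1 = 36
Q: 5·1+2·0+6·2+4·0 = 17 | 5·1+6·2 = 17
D: 5·0+2·0+6·8+4·2 = 56 | 5·4+6·6 = 56
X: 5·2+2·8+6·0+4·5 = 46 | 5·8+6·1 = 46
gcd(5,2,6,4,5,6) = 1

Coefficients: [5, 2, 6, 4, 5, 6]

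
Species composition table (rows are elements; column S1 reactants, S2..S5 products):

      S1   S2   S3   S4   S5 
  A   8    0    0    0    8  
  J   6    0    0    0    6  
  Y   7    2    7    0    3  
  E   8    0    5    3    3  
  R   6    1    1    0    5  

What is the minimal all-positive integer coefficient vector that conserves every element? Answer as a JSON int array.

Coefficients: [5, 3, 2, 5, 5]

A: 5·8 = 40 | 3·0+2·0+5·0+5·8 = 40
J: 5·6 = 30 | 3·0+2·0+5·0+5·6 = 30
Y: 5·7 = 35 | 3·2+2·7+5·0+5·3 = 35
E: 5·8 = 40 | 3·0+2·5+5·3+5·3 = 40
R: 5·6 = 30 | 3·1+2·1+5·0+5·5 = 30
gcd(5,3,2,5,5) = 1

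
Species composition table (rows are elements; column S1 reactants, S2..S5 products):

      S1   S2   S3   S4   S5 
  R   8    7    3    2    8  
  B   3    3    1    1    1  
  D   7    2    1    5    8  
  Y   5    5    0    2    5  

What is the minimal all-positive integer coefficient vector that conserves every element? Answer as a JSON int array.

Coefficients: [6, 3, 3, 5, 1]

R: 6·8 = 48 | 3·7+3·3+5·2+1·8 = 48
B: 6·3 = 18 | 3·3+3·1+5·1+1·1 = 18
D: 6·7 = 42 | 3·2+3·1+5·5+1·8 = 42
Y: 6·5 = 30 | 3·5+3·0+5·2+1·5 = 30
gcd(6,3,3,5,1) = 1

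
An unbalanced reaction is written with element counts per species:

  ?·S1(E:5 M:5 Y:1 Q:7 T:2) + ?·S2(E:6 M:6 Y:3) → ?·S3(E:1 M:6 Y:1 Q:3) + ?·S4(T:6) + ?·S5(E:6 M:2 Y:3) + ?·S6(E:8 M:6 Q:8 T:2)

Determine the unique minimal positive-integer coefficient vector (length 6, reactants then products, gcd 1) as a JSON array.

Coefficients: [6, 6, 6, 1, 6, 3]

E: 6·5+6·6 = 66 | 6·1+1·0+6·6+3·8 = 66
M: 6·5+6·6 = 66 | 6·6+1·0+6·2+3·6 = 66
Y: 6·1+6·3 = 24 | 6·1+1·0+6·3+3·0 = 24
Q: 6·7+6·0 = 42 | 6·3+1·0+6·0+3·8 = 42
T: 6·2+6·0 = 12 | 6·0+1·6+6·0+3·2 = 12
gcd(6,6,6,1,6,3) = 1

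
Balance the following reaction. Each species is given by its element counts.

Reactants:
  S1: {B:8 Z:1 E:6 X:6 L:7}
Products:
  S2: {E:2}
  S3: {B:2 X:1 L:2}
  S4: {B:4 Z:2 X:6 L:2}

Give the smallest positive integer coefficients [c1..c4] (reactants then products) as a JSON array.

Coefficients: [2, 6, 6, 1]

B: 2·8 = 16 | 6·0+6·2+1·4 = 16
Z: 2·1 = 2 | 6·0+6·0+1·2 = 2
E: 2·6 = 12 | 6·2+6·0+1·0 = 12
X: 2·6 = 12 | 6·0+6·1+1·6 = 12
L: 2·7 = 14 | 6·0+6·2+1·2 = 14
gcd(2,6,6,1) = 1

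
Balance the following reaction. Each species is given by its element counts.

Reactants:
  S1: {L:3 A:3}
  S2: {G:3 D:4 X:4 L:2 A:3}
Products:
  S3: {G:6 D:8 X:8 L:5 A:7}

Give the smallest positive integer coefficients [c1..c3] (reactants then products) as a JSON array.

Coefficients: [1, 6, 3]

G: 1·0+6·3 = 18 | 3·6 = 18
D: 1·0+6·4 = 24 | 3·8 = 24
X: 1·0+6·4 = 24 | 3·8 = 24
L: 1·3+6·2 = 15 | 3·5 = 15
A: 1·3+6·3 = 21 | 3·7 = 21
gcd(1,6,3) = 1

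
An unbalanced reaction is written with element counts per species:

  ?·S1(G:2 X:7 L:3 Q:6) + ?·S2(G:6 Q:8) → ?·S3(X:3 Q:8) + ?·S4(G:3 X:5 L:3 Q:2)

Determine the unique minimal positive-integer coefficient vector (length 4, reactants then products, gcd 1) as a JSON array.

G: 6·2+1·6 = 18 | 4·0+6·3 = 18
X: 6·7+1·0 = 42 | 4·3+6·5 = 42
L: 6·3+1·0 = 18 | 4·0+6·3 = 18
Q: 6·6+1·8 = 44 | 4·8+6·2 = 44
gcd(6,1,4,6) = 1

Coefficients: [6, 1, 4, 6]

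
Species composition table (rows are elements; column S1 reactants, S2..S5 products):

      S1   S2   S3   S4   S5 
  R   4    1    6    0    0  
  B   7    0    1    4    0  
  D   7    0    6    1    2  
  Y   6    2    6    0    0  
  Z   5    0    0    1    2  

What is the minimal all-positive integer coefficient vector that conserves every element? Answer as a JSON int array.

Coefficients: [3, 6, 1, 5, 5]

R: 3·4 = 12 | 6·1+1·6+5·0+5·0 = 12
B: 3·7 = 21 | 6·0+1·1+5·4+5·0 = 21
D: 3·7 = 21 | 6·0+1·6+5·1+5·2 = 21
Y: 3·6 = 18 | 6·2+1·6+5·0+5·0 = 18
Z: 3·5 = 15 | 6·0+1·0+5·1+5·2 = 15
gcd(3,6,1,5,5) = 1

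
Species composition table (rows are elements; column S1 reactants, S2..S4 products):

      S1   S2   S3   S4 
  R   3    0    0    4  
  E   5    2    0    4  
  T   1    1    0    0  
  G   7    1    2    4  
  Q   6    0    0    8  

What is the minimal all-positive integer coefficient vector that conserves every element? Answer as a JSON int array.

Coefficients: [4, 4, 6, 3]

R: 4·3 = 12 | 4·0+6·0+3·4 = 12
E: 4·5 = 20 | 4·2+6·0+3·4 = 20
T: 4·1 = 4 | 4·1+6·0+3·0 = 4
G: 4·7 = 28 | 4·1+6·2+3·4 = 28
Q: 4·6 = 24 | 4·0+6·0+3·8 = 24
gcd(4,4,6,3) = 1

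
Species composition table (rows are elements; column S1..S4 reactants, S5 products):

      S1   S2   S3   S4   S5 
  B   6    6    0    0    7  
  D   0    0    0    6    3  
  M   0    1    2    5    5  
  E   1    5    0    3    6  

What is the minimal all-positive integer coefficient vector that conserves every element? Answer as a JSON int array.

B: 2·6+5·6+5·0+3·0 = 42 | 6·7 = 42
D: 2·0+5·0+5·0+3·6 = 18 | 6·3 = 18
M: 2·0+5·1+5·2+3·5 = 30 | 6·5 = 30
E: 2·1+5·5+5·0+3·3 = 36 | 6·6 = 36
gcd(2,5,5,3,6) = 1

Coefficients: [2, 5, 5, 3, 6]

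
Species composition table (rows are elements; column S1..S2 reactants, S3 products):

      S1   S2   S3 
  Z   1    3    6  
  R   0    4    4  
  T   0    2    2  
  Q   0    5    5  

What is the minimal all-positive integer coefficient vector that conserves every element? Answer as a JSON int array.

Coefficients: [3, 1, 1]

Z: 3·1+1·3 = 6 | 1·6 = 6
R: 3·0+1·4 = 4 | 1·4 = 4
T: 3·0+1·2 = 2 | 1·2 = 2
Q: 3·0+1·5 = 5 | 1·5 = 5
gcd(3,1,1) = 1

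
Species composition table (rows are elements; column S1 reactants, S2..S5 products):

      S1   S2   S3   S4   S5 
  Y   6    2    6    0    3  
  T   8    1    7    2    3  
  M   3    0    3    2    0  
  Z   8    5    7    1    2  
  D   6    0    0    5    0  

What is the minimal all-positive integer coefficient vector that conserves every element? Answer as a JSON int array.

Coefficients: [5, 3, 1, 6, 6]

Y: 5·6 = 30 | 3·2+1·6+6·0+6·3 = 30
T: 5·8 = 40 | 3·1+1·7+6·2+6·3 = 40
M: 5·3 = 15 | 3·0+1·3+6·2+6·0 = 15
Z: 5·8 = 40 | 3·5+1·7+6·1+6·2 = 40
D: 5·6 = 30 | 3·0+1·0+6·5+6·0 = 30
gcd(5,3,1,6,6) = 1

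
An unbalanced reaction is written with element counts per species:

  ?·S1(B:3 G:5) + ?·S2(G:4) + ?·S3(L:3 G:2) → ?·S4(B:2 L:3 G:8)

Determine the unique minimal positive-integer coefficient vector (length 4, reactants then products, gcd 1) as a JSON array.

B: 2·3+2·0+3·0 = 6 | 3·2 = 6
L: 2·0+2·0+3·3 = 9 | 3·3 = 9
G: 2·5+2·4+3·2 = 24 | 3·8 = 24
gcd(2,2,3,3) = 1

Coefficients: [2, 2, 3, 3]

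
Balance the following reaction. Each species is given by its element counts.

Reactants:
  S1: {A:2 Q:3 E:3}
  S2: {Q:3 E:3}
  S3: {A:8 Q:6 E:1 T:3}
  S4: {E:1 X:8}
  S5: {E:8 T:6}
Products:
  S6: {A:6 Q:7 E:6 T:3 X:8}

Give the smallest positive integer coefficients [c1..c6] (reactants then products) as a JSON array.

A: 2·2+4·0+4·8+6·0+1·0 = 36 | 6·6 = 36
Q: 2·3+4·3+4·6+6·0+1·0 = 42 | 6·7 = 42
E: 2·3+4·3+4·1+6·1+1·8 = 36 | 6·6 = 36
T: 2·0+4·0+4·3+6·0+1·6 = 18 | 6·3 = 18
X: 2·0+4·0+4·0+6·8+1·0 = 48 | 6·8 = 48
gcd(2,4,4,6,1,6) = 1

Coefficients: [2, 4, 4, 6, 1, 6]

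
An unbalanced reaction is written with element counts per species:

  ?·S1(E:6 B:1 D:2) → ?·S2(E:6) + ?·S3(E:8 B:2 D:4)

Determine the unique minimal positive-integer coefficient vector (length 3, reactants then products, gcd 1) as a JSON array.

Coefficients: [6, 2, 3]

E: 6·6 = 36 | 2·6+3·8 = 36
B: 6·1 = 6 | 2·0+3·2 = 6
D: 6·2 = 12 | 2·0+3·4 = 12
gcd(6,2,3) = 1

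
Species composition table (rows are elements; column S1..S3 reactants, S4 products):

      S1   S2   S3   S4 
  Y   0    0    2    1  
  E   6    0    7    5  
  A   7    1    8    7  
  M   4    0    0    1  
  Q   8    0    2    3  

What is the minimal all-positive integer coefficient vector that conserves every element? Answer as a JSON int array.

Coefficients: [1, 5, 2, 4]

Y: 1·0+5·0+2·2 = 4 | 4·1 = 4
E: 1·6+5·0+2·7 = 20 | 4·5 = 20
A: 1·7+5·1+2·8 = 28 | 4·7 = 28
M: 1·4+5·0+2·0 = 4 | 4·1 = 4
Q: 1·8+5·0+2·2 = 12 | 4·3 = 12
gcd(1,5,2,4) = 1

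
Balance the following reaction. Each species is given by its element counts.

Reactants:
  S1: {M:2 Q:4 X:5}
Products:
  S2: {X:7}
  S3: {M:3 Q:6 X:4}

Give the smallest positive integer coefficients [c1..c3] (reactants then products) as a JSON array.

M: 3·2 = 6 | 1·0+2·3 = 6
Q: 3·4 = 12 | 1·0+2·6 = 12
X: 3·5 = 15 | 1·7+2·4 = 15
gcd(3,1,2) = 1

Coefficients: [3, 1, 2]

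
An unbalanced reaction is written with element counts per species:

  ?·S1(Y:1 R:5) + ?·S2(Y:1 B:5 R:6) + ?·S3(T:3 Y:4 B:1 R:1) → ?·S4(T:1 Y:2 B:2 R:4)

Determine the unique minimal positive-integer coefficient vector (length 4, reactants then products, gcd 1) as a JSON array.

Coefficients: [1, 1, 1, 3]

T: 1·0+1·0+1·3 = 3 | 3·1 = 3
Y: 1·1+1·1+1·4 = 6 | 3·2 = 6
B: 1·0+1·5+1·1 = 6 | 3·2 = 6
R: 1·5+1·6+1·1 = 12 | 3·4 = 12
gcd(1,1,1,3) = 1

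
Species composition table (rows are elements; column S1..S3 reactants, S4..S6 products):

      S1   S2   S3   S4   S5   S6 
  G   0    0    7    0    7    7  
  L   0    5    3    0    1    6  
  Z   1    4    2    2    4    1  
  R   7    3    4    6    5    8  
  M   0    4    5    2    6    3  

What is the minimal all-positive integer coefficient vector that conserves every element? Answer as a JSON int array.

Coefficients: [5, 1, 5, 4, 2, 3]

G: 5·0+1·0+5·7 = 35 | 4·0+2·7+3·7 = 35
L: 5·0+1·5+5·3 = 20 | 4·0+2·1+3·6 = 20
Z: 5·1+1·4+5·2 = 19 | 4·2+2·4+3·1 = 19
R: 5·7+1·3+5·4 = 58 | 4·6+2·5+3·8 = 58
M: 5·0+1·4+5·5 = 29 | 4·2+2·6+3·3 = 29
gcd(5,1,5,4,2,3) = 1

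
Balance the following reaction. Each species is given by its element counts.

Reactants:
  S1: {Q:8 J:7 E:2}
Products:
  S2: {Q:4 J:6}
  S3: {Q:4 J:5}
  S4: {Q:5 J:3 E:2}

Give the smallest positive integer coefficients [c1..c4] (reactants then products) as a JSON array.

Coefficients: [4, 1, 2, 4]

Q: 4·8 = 32 | 1·4+2·4+4·5 = 32
J: 4·7 = 28 | 1·6+2·5+4·3 = 28
E: 4·2 = 8 | 1·0+2·0+4·2 = 8
gcd(4,1,2,4) = 1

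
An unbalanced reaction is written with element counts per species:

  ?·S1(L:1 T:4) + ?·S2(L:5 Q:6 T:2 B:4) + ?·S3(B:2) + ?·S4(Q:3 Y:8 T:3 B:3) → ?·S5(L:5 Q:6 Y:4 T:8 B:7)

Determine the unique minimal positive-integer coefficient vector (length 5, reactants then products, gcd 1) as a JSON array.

L: 5·1+3·5+5·0+2·0 = 20 | 4·5 = 20
Q: 5·0+3·6+5·0+2·3 = 24 | 4·6 = 24
Y: 5·0+3·0+5·0+2·8 = 16 | 4·4 = 16
T: 5·4+3·2+5·0+2·3 = 32 | 4·8 = 32
B: 5·0+3·4+5·2+2·3 = 28 | 4·7 = 28
gcd(5,3,5,2,4) = 1

Coefficients: [5, 3, 5, 2, 4]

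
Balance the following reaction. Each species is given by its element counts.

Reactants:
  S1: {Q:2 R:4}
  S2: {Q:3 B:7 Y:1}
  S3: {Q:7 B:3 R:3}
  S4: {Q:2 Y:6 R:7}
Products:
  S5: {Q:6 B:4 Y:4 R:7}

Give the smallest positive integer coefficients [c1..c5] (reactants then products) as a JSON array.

Coefficients: [2, 2, 2, 3, 5]

Q: 2·2+2·3+2·7+3·2 = 30 | 5·6 = 30
B: 2·0+2·7+2·3+3·0 = 20 | 5·4 = 20
Y: 2·0+2·1+2·0+3·6 = 20 | 5·4 = 20
R: 2·4+2·0+2·3+3·7 = 35 | 5·7 = 35
gcd(2,2,2,3,5) = 1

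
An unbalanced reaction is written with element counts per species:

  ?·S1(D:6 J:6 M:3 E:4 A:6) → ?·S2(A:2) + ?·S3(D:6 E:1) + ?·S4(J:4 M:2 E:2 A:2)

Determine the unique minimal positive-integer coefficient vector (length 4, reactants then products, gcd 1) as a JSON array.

Coefficients: [2, 3, 2, 3]

D: 2·6 = 12 | 3·0+2·6+3·0 = 12
J: 2·6 = 12 | 3·0+2·0+3·4 = 12
M: 2·3 = 6 | 3·0+2·0+3·2 = 6
E: 2·4 = 8 | 3·0+2·1+3·2 = 8
A: 2·6 = 12 | 3·2+2·0+3·2 = 12
gcd(2,3,2,3) = 1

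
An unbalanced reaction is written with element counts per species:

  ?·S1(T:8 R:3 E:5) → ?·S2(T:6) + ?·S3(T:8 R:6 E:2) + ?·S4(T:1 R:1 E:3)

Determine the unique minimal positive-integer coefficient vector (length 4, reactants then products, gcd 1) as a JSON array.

Coefficients: [4, 3, 1, 6]

T: 4·8 = 32 | 3·6+1·8+6·1 = 32
R: 4·3 = 12 | 3·0+1·6+6·1 = 12
E: 4·5 = 20 | 3·0+1·2+6·3 = 20
gcd(4,3,1,6) = 1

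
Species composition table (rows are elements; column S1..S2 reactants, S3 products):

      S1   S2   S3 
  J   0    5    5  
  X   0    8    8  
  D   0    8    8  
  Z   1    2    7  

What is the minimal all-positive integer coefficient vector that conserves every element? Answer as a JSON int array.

Coefficients: [5, 1, 1]

J: 5·0+1·5 = 5 | 1·5 = 5
X: 5·0+1·8 = 8 | 1·8 = 8
D: 5·0+1·8 = 8 | 1·8 = 8
Z: 5·1+1·2 = 7 | 1·7 = 7
gcd(5,1,1) = 1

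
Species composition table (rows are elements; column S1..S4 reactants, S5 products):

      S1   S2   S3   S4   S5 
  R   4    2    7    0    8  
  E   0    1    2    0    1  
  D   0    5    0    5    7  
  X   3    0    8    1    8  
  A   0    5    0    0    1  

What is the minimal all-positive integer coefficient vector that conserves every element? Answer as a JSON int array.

R: 6·4+1·2+2·7+6·0 = 40 | 5·8 = 40
E: 6·0+1·1+2·2+6·0 = 5 | 5·1 = 5
D: 6·0+1·5+2·0+6·5 = 35 | 5·7 = 35
X: 6·3+1·0+2·8+6·1 = 40 | 5·8 = 40
A: 6·0+1·5+2·0+6·0 = 5 | 5·1 = 5
gcd(6,1,2,6,5) = 1

Coefficients: [6, 1, 2, 6, 5]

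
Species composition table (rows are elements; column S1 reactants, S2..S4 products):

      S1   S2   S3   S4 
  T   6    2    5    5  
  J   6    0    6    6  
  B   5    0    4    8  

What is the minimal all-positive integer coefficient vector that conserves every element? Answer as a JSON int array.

Coefficients: [4, 2, 3, 1]

T: 4·6 = 24 | 2·2+3·5+1·5 = 24
J: 4·6 = 24 | 2·0+3·6+1·6 = 24
B: 4·5 = 20 | 2·0+3·4+1·8 = 20
gcd(4,2,3,1) = 1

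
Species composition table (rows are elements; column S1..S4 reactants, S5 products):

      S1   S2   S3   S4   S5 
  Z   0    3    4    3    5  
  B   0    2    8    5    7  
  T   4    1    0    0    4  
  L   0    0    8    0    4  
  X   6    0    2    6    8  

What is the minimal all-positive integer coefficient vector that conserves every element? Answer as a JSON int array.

Z: 5·0+4·3+3·4+2·3 = 30 | 6·5 = 30
B: 5·0+4·2+3·8+2·5 = 42 | 6·7 = 42
T: 5·4+4·1+3·0+2·0 = 24 | 6·4 = 24
L: 5·0+4·0+3·8+2·0 = 24 | 6·4 = 24
X: 5·6+4·0+3·2+2·6 = 48 | 6·8 = 48
gcd(5,4,3,2,6) = 1

Coefficients: [5, 4, 3, 2, 6]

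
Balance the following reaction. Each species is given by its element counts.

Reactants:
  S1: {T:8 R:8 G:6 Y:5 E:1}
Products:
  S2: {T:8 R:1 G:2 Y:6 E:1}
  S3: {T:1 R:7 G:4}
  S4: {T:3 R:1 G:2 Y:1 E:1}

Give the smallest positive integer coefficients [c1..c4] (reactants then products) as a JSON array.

Coefficients: [5, 4, 5, 1]

T: 5·8 = 40 | 4·8+5·1+1·3 = 40
R: 5·8 = 40 | 4·1+5·7+1·1 = 40
G: 5·6 = 30 | 4·2+5·4+1·2 = 30
Y: 5·5 = 25 | 4·6+5·0+1·1 = 25
E: 5·1 = 5 | 4·1+5·0+1·1 = 5
gcd(5,4,5,1) = 1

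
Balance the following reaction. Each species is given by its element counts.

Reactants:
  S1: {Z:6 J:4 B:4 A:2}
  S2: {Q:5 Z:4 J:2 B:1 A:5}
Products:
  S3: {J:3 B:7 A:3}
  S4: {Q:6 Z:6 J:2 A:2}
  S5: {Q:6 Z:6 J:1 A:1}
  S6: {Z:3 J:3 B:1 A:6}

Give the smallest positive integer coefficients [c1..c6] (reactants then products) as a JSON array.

Coefficients: [3, 6, 2, 1, 4, 4]

Q: 3·0+6·5 = 30 | 2·0+1·6+4·6+4·0 = 30
Z: 3·6+6·4 = 42 | 2·0+1·6+4·6+4·3 = 42
J: 3·4+6·2 = 24 | 2·3+1·2+4·1+4·3 = 24
B: 3·4+6·1 = 18 | 2·7+1·0+4·0+4·1 = 18
A: 3·2+6·5 = 36 | 2·3+1·2+4·1+4·6 = 36
gcd(3,6,2,1,4,4) = 1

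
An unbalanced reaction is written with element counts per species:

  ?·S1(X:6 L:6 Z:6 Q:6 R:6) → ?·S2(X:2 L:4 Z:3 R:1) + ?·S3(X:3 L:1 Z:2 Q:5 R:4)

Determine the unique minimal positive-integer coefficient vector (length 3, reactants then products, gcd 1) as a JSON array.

X: 5·6 = 30 | 6·2+6·3 = 30
L: 5·6 = 30 | 6·4+6·1 = 30
Z: 5·6 = 30 | 6·3+6·2 = 30
Q: 5·6 = 30 | 6·0+6·5 = 30
R: 5·6 = 30 | 6·1+6·4 = 30
gcd(5,6,6) = 1

Coefficients: [5, 6, 6]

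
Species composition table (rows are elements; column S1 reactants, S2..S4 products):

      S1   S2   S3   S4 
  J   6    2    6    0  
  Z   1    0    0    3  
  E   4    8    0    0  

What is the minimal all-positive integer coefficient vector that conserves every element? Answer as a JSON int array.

Coefficients: [6, 3, 5, 2]

J: 6·6 = 36 | 3·2+5·6+2·0 = 36
Z: 6·1 = 6 | 3·0+5·0+2·3 = 6
E: 6·4 = 24 | 3·8+5·0+2·0 = 24
gcd(6,3,5,2) = 1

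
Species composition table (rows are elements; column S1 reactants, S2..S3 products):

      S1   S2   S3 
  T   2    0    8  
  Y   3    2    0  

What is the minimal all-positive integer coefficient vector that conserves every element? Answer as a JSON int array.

Coefficients: [4, 6, 1]

T: 4·2 = 8 | 6·0+1·8 = 8
Y: 4·3 = 12 | 6·2+1·0 = 12
gcd(4,6,1) = 1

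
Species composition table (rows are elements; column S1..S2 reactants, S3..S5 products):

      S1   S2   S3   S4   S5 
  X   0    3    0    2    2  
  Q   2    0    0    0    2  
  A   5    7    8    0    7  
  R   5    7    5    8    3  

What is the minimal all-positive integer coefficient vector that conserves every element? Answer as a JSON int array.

X: 5·0+6·3 = 18 | 4·0+4·2+5·2 = 18
Q: 5·2+6·0 = 10 | 4·0+4·0+5·2 = 10
A: 5·5+6·7 = 67 | 4·8+4·0+5·7 = 67
R: 5·5+6·7 = 67 | 4·5+4·8+5·3 = 67
gcd(5,6,4,4,5) = 1

Coefficients: [5, 6, 4, 4, 5]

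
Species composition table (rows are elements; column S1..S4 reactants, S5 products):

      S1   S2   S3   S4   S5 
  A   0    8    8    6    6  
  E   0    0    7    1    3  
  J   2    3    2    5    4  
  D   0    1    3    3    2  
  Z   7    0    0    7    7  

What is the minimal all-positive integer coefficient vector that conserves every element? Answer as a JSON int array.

Coefficients: [4, 1, 2, 1, 5]

A: 4·0+1·8+2·8+1·6 = 30 | 5·6 = 30
E: 4·0+1·0+2·7+1·1 = 15 | 5·3 = 15
J: 4·2+1·3+2·2+1·5 = 20 | 5·4 = 20
D: 4·0+1·1+2·3+1·3 = 10 | 5·2 = 10
Z: 4·7+1·0+2·0+1·7 = 35 | 5·7 = 35
gcd(4,1,2,1,5) = 1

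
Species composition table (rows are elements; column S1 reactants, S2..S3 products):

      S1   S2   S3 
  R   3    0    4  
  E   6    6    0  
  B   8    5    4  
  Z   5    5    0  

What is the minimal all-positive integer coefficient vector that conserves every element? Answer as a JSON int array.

Coefficients: [4, 4, 3]

R: 4·3 = 12 | 4·0+3·4 = 12
E: 4·6 = 24 | 4·6+3·0 = 24
B: 4·8 = 32 | 4·5+3·4 = 32
Z: 4·5 = 20 | 4·5+3·0 = 20
gcd(4,4,3) = 1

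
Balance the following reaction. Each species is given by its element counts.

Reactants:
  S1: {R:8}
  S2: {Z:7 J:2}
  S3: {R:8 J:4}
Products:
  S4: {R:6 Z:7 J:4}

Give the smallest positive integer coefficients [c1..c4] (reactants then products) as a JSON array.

R: 1·8+4·0+2·8 = 24 | 4·6 = 24
Z: 1·0+4·7+2·0 = 28 | 4·7 = 28
J: 1·0+4·2+2·4 = 16 | 4·4 = 16
gcd(1,4,2,4) = 1

Coefficients: [1, 4, 2, 4]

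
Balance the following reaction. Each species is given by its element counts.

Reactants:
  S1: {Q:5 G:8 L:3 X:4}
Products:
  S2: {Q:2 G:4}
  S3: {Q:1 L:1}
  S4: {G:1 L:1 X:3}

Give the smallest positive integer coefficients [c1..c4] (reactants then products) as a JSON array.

Q: 3·5 = 15 | 5·2+5·1+4·0 = 15
G: 3·8 = 24 | 5·4+5·0+4·1 = 24
L: 3·3 = 9 | 5·0+5·1+4·1 = 9
X: 3·4 = 12 | 5·0+5·0+4·3 = 12
gcd(3,5,5,4) = 1

Coefficients: [3, 5, 5, 4]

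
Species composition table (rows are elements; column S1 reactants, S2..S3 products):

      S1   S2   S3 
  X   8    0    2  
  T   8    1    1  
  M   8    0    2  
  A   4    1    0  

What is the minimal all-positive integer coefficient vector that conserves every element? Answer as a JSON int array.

Coefficients: [1, 4, 4]

X: 1·8 = 8 | 4·0+4·2 = 8
T: 1·8 = 8 | 4·1+4·1 = 8
M: 1·8 = 8 | 4·0+4·2 = 8
A: 1·4 = 4 | 4·1+4·0 = 4
gcd(1,4,4) = 1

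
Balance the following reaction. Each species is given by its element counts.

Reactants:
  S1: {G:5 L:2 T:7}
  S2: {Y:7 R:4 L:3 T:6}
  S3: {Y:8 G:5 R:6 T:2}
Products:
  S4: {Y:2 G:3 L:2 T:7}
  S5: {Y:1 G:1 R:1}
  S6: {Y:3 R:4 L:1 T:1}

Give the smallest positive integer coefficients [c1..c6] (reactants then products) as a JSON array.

Coefficients: [2, 1, 1, 3, 6, 1]

Y: 2·0+1·7+1·8 = 15 | 3·2+6·1+1·3 = 15
G: 2·5+1·0+1·5 = 15 | 3·3+6·1+1·0 = 15
R: 2·0+1·4+1·6 = 10 | 3·0+6·1+1·4 = 10
L: 2·2+1·3+1·0 = 7 | 3·2+6·0+1·1 = 7
T: 2·7+1·6+1·2 = 22 | 3·7+6·0+1·1 = 22
gcd(2,1,1,3,6,1) = 1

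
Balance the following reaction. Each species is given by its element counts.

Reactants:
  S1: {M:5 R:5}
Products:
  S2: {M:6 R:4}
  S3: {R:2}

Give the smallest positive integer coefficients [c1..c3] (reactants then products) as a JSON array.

M: 6·5 = 30 | 5·6+5·0 = 30
R: 6·5 = 30 | 5·4+5·2 = 30
gcd(6,5,5) = 1

Coefficients: [6, 5, 5]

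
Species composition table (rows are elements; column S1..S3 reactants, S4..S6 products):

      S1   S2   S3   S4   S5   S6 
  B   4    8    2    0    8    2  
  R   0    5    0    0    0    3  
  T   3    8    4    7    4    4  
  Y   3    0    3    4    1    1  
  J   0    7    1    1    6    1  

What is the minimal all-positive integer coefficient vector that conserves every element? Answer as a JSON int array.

B: 1·4+3·8+3·2 = 34 | 1·0+3·8+5·2 = 34
R: 1·0+3·5+3·0 = 15 | 1·0+3·0+5·3 = 15
T: 1·3+3·8+3·4 = 39 | 1·7+3·4+5·4 = 39
Y: 1·3+3·0+3·3 = 12 | 1·4+3·1+5·1 = 12
J: 1·0+3·7+3·1 = 24 | 1·1+3·6+5·1 = 24
gcd(1,3,3,1,3,5) = 1

Coefficients: [1, 3, 3, 1, 3, 5]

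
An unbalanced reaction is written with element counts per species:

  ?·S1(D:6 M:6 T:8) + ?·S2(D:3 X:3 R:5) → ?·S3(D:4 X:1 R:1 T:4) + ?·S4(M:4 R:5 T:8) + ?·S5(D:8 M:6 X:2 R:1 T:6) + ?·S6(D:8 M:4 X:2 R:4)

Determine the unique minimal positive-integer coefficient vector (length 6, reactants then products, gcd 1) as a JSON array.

Coefficients: [6, 4, 2, 2, 4, 1]

D: 6·6+4·3 = 48 | 2·4+2·0+4·8+1·8 = 48
M: 6·6+4·0 = 36 | 2·0+2·4+4·6+1·4 = 36
X: 6·0+4·3 = 12 | 2·1+2·0+4·2+1·2 = 12
R: 6·0+4·5 = 20 | 2·1+2·5+4·1+1·4 = 20
T: 6·8+4·0 = 48 | 2·4+2·8+4·6+1·0 = 48
gcd(6,4,2,2,4,1) = 1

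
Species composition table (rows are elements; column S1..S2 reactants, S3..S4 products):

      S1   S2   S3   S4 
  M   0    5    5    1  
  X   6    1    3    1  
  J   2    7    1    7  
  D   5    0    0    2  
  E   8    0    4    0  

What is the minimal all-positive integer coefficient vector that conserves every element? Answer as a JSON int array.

M: 2·0+5·5 = 25 | 4·5+5·1 = 25
X: 2·6+5·1 = 17 | 4·3+5·1 = 17
J: 2·2+5·7 = 39 | 4·1+5·7 = 39
D: 2·5+5·0 = 10 | 4·0+5·2 = 10
E: 2·8+5·0 = 16 | 4·4+5·0 = 16
gcd(2,5,4,5) = 1

Coefficients: [2, 5, 4, 5]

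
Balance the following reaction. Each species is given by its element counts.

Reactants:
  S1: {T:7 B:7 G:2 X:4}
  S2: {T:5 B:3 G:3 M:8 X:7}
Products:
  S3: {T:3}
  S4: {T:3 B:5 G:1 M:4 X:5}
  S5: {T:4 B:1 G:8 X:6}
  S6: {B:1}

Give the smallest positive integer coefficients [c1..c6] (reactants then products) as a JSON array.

Coefficients: [3, 2, 5, 4, 1, 6]

T: 3·7+2·5 = 31 | 5·3+4·3+1·4+6·0 = 31
B: 3·7+2·3 = 27 | 5·0+4·5+1·1+6·1 = 27
G: 3·2+2·3 = 12 | 5·0+4·1+1·8+6·0 = 12
M: 3·0+2·8 = 16 | 5·0+4·4+1·0+6·0 = 16
X: 3·4+2·7 = 26 | 5·0+4·5+1·6+6·0 = 26
gcd(3,2,5,4,1,6) = 1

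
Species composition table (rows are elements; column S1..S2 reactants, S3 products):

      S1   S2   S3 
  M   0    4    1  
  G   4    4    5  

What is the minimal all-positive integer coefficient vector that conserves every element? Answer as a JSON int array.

M: 4·0+1·4 = 4 | 4·1 = 4
G: 4·4+1·4 = 20 | 4·5 = 20
gcd(4,1,4) = 1

Coefficients: [4, 1, 4]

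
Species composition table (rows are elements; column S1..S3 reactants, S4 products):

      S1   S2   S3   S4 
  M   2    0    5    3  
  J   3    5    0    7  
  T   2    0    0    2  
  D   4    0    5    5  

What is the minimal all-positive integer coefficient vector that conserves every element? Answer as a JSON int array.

Coefficients: [5, 4, 1, 5]

M: 5·2+4·0+1·5 = 15 | 5·3 = 15
J: 5·3+4·5+1·0 = 35 | 5·7 = 35
T: 5·2+4·0+1·0 = 10 | 5·2 = 10
D: 5·4+4·0+1·5 = 25 | 5·5 = 25
gcd(5,4,1,5) = 1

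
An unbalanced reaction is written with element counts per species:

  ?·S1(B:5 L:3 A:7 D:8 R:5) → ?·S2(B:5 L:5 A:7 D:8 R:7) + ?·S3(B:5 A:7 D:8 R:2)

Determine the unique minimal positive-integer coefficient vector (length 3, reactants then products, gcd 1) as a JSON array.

B: 5·5 = 25 | 3·5+2·5 = 25
L: 5·3 = 15 | 3·5+2·0 = 15
A: 5·7 = 35 | 3·7+2·7 = 35
D: 5·8 = 40 | 3·8+2·8 = 40
R: 5·5 = 25 | 3·7+2·2 = 25
gcd(5,3,2) = 1

Coefficients: [5, 3, 2]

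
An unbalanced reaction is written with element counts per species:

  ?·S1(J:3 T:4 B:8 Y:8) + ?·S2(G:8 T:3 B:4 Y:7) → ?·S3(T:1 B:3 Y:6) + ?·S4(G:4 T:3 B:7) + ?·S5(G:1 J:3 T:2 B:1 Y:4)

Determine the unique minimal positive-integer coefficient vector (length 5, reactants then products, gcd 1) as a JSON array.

G: 4·0+2·8 = 16 | 5·0+3·4+4·1 = 16
J: 4·3+2·0 = 12 | 5·0+3·0+4·3 = 12
T: 4·4+2·3 = 22 | 5·1+3·3+4·2 = 22
B: 4·8+2·4 = 40 | 5·3+3·7+4·1 = 40
Y: 4·8+2·7 = 46 | 5·6+3·0+4·4 = 46
gcd(4,2,5,3,4) = 1

Coefficients: [4, 2, 5, 3, 4]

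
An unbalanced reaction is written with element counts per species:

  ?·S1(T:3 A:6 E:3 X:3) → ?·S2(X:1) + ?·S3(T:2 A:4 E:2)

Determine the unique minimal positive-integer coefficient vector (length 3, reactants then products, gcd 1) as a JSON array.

T: 2·3 = 6 | 6·0+3·2 = 6
A: 2·6 = 12 | 6·0+3·4 = 12
E: 2·3 = 6 | 6·0+3·2 = 6
X: 2·3 = 6 | 6·1+3·0 = 6
gcd(2,6,3) = 1

Coefficients: [2, 6, 3]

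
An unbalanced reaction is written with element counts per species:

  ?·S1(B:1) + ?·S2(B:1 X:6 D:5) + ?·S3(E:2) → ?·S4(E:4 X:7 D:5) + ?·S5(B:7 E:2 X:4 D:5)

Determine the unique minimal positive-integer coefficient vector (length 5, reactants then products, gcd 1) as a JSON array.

Coefficients: [4, 3, 5, 2, 1]

B: 4·1+3·1+5·0 = 7 | 2·0+1·7 = 7
E: 4·0+3·0+5·2 = 10 | 2·4+1·2 = 10
X: 4·0+3·6+5·0 = 18 | 2·7+1·4 = 18
D: 4·0+3·5+5·0 = 15 | 2·5+1·5 = 15
gcd(4,3,5,2,1) = 1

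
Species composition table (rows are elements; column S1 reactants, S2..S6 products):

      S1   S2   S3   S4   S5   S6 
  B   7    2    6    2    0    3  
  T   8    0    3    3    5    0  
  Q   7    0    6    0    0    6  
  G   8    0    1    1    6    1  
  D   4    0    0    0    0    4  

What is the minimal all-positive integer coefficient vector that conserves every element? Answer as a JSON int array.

Coefficients: [6, 4, 1, 5, 6, 6]

B: 6·7 = 42 | 4·2+1·6+5·2+6·0+6·3 = 42
T: 6·8 = 48 | 4·0+1·3+5·3+6·5+6·0 = 48
Q: 6·7 = 42 | 4·0+1·6+5·0+6·0+6·6 = 42
G: 6·8 = 48 | 4·0+1·1+5·1+6·6+6·1 = 48
D: 6·4 = 24 | 4·0+1·0+5·0+6·0+6·4 = 24
gcd(6,4,1,5,6,6) = 1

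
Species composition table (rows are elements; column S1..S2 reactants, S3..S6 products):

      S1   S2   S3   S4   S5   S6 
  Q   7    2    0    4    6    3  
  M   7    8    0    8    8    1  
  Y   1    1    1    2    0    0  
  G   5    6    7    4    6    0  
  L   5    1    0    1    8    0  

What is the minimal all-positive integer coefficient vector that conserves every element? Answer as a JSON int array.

Q: 5·7+2·2 = 39 | 1·0+3·4+3·6+3·3 = 39
M: 5·7+2·8 = 51 | 1·0+3·8+3·8+3·1 = 51
Y: 5·1+2·1 = 7 | 1·1+3·2+3·0+3·0 = 7
G: 5·5+2·6 = 37 | 1·7+3·4+3·6+3·0 = 37
L: 5·5+2·1 = 27 | 1·0+3·1+3·8+3·0 = 27
gcd(5,2,1,3,3,3) = 1

Coefficients: [5, 2, 1, 3, 3, 3]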